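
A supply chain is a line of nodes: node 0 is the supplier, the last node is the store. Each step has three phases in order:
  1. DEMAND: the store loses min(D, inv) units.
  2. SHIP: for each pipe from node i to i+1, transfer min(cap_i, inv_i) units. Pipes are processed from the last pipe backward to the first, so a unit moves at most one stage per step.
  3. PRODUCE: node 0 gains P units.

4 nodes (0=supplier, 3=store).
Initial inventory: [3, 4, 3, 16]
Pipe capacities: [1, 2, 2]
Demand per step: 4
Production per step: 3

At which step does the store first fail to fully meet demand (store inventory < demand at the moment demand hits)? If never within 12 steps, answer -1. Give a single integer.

Step 1: demand=4,sold=4 ship[2->3]=2 ship[1->2]=2 ship[0->1]=1 prod=3 -> [5 3 3 14]
Step 2: demand=4,sold=4 ship[2->3]=2 ship[1->2]=2 ship[0->1]=1 prod=3 -> [7 2 3 12]
Step 3: demand=4,sold=4 ship[2->3]=2 ship[1->2]=2 ship[0->1]=1 prod=3 -> [9 1 3 10]
Step 4: demand=4,sold=4 ship[2->3]=2 ship[1->2]=1 ship[0->1]=1 prod=3 -> [11 1 2 8]
Step 5: demand=4,sold=4 ship[2->3]=2 ship[1->2]=1 ship[0->1]=1 prod=3 -> [13 1 1 6]
Step 6: demand=4,sold=4 ship[2->3]=1 ship[1->2]=1 ship[0->1]=1 prod=3 -> [15 1 1 3]
Step 7: demand=4,sold=3 ship[2->3]=1 ship[1->2]=1 ship[0->1]=1 prod=3 -> [17 1 1 1]
Step 8: demand=4,sold=1 ship[2->3]=1 ship[1->2]=1 ship[0->1]=1 prod=3 -> [19 1 1 1]
Step 9: demand=4,sold=1 ship[2->3]=1 ship[1->2]=1 ship[0->1]=1 prod=3 -> [21 1 1 1]
Step 10: demand=4,sold=1 ship[2->3]=1 ship[1->2]=1 ship[0->1]=1 prod=3 -> [23 1 1 1]
Step 11: demand=4,sold=1 ship[2->3]=1 ship[1->2]=1 ship[0->1]=1 prod=3 -> [25 1 1 1]
Step 12: demand=4,sold=1 ship[2->3]=1 ship[1->2]=1 ship[0->1]=1 prod=3 -> [27 1 1 1]
First stockout at step 7

7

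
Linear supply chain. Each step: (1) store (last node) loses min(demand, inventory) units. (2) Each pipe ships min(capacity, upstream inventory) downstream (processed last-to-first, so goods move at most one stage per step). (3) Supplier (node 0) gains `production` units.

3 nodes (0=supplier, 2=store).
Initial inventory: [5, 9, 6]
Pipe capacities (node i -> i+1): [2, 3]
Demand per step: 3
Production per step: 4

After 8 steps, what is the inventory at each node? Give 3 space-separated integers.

Step 1: demand=3,sold=3 ship[1->2]=3 ship[0->1]=2 prod=4 -> inv=[7 8 6]
Step 2: demand=3,sold=3 ship[1->2]=3 ship[0->1]=2 prod=4 -> inv=[9 7 6]
Step 3: demand=3,sold=3 ship[1->2]=3 ship[0->1]=2 prod=4 -> inv=[11 6 6]
Step 4: demand=3,sold=3 ship[1->2]=3 ship[0->1]=2 prod=4 -> inv=[13 5 6]
Step 5: demand=3,sold=3 ship[1->2]=3 ship[0->1]=2 prod=4 -> inv=[15 4 6]
Step 6: demand=3,sold=3 ship[1->2]=3 ship[0->1]=2 prod=4 -> inv=[17 3 6]
Step 7: demand=3,sold=3 ship[1->2]=3 ship[0->1]=2 prod=4 -> inv=[19 2 6]
Step 8: demand=3,sold=3 ship[1->2]=2 ship[0->1]=2 prod=4 -> inv=[21 2 5]

21 2 5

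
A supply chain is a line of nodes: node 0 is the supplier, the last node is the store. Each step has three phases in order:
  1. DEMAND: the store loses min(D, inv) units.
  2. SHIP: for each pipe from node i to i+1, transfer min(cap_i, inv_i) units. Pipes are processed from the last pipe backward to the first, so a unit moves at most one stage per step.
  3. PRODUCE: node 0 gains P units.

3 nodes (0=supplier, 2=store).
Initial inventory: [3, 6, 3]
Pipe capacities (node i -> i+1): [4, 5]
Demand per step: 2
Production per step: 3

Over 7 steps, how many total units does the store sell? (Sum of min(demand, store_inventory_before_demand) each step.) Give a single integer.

Answer: 14

Derivation:
Step 1: sold=2 (running total=2) -> [3 4 6]
Step 2: sold=2 (running total=4) -> [3 3 8]
Step 3: sold=2 (running total=6) -> [3 3 9]
Step 4: sold=2 (running total=8) -> [3 3 10]
Step 5: sold=2 (running total=10) -> [3 3 11]
Step 6: sold=2 (running total=12) -> [3 3 12]
Step 7: sold=2 (running total=14) -> [3 3 13]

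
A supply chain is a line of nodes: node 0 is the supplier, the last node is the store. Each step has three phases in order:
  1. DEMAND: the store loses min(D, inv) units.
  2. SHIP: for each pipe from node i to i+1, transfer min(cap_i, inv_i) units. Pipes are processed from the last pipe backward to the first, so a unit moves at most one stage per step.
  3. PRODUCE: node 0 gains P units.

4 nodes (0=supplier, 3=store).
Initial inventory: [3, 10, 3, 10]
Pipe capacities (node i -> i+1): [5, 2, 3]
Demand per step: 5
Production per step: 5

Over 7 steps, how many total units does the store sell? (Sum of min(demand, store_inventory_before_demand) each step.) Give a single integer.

Answer: 23

Derivation:
Step 1: sold=5 (running total=5) -> [5 11 2 8]
Step 2: sold=5 (running total=10) -> [5 14 2 5]
Step 3: sold=5 (running total=15) -> [5 17 2 2]
Step 4: sold=2 (running total=17) -> [5 20 2 2]
Step 5: sold=2 (running total=19) -> [5 23 2 2]
Step 6: sold=2 (running total=21) -> [5 26 2 2]
Step 7: sold=2 (running total=23) -> [5 29 2 2]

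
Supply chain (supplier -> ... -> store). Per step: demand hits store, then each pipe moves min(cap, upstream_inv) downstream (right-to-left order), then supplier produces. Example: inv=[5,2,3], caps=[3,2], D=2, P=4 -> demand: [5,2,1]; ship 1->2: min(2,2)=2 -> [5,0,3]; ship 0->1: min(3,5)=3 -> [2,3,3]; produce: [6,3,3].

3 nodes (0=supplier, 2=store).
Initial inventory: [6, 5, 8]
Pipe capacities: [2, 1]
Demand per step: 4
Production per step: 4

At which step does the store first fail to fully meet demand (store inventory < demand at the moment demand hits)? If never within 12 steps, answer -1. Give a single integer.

Step 1: demand=4,sold=4 ship[1->2]=1 ship[0->1]=2 prod=4 -> [8 6 5]
Step 2: demand=4,sold=4 ship[1->2]=1 ship[0->1]=2 prod=4 -> [10 7 2]
Step 3: demand=4,sold=2 ship[1->2]=1 ship[0->1]=2 prod=4 -> [12 8 1]
Step 4: demand=4,sold=1 ship[1->2]=1 ship[0->1]=2 prod=4 -> [14 9 1]
Step 5: demand=4,sold=1 ship[1->2]=1 ship[0->1]=2 prod=4 -> [16 10 1]
Step 6: demand=4,sold=1 ship[1->2]=1 ship[0->1]=2 prod=4 -> [18 11 1]
Step 7: demand=4,sold=1 ship[1->2]=1 ship[0->1]=2 prod=4 -> [20 12 1]
Step 8: demand=4,sold=1 ship[1->2]=1 ship[0->1]=2 prod=4 -> [22 13 1]
Step 9: demand=4,sold=1 ship[1->2]=1 ship[0->1]=2 prod=4 -> [24 14 1]
Step 10: demand=4,sold=1 ship[1->2]=1 ship[0->1]=2 prod=4 -> [26 15 1]
Step 11: demand=4,sold=1 ship[1->2]=1 ship[0->1]=2 prod=4 -> [28 16 1]
Step 12: demand=4,sold=1 ship[1->2]=1 ship[0->1]=2 prod=4 -> [30 17 1]
First stockout at step 3

3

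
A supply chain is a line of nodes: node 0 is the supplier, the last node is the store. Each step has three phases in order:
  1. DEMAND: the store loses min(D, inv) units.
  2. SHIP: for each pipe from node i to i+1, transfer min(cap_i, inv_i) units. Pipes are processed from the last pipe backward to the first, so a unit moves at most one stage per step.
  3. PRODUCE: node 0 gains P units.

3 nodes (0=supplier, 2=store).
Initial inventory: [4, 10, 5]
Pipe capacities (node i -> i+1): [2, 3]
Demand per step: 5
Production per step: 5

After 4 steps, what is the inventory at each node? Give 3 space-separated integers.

Step 1: demand=5,sold=5 ship[1->2]=3 ship[0->1]=2 prod=5 -> inv=[7 9 3]
Step 2: demand=5,sold=3 ship[1->2]=3 ship[0->1]=2 prod=5 -> inv=[10 8 3]
Step 3: demand=5,sold=3 ship[1->2]=3 ship[0->1]=2 prod=5 -> inv=[13 7 3]
Step 4: demand=5,sold=3 ship[1->2]=3 ship[0->1]=2 prod=5 -> inv=[16 6 3]

16 6 3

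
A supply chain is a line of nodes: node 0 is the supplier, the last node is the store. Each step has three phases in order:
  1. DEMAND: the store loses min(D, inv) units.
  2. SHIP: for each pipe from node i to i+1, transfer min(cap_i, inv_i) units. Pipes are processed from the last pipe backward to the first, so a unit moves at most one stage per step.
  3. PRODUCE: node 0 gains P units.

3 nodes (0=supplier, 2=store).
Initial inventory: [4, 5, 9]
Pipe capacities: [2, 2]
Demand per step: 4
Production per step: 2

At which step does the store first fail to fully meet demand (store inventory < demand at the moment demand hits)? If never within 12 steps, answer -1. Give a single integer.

Step 1: demand=4,sold=4 ship[1->2]=2 ship[0->1]=2 prod=2 -> [4 5 7]
Step 2: demand=4,sold=4 ship[1->2]=2 ship[0->1]=2 prod=2 -> [4 5 5]
Step 3: demand=4,sold=4 ship[1->2]=2 ship[0->1]=2 prod=2 -> [4 5 3]
Step 4: demand=4,sold=3 ship[1->2]=2 ship[0->1]=2 prod=2 -> [4 5 2]
Step 5: demand=4,sold=2 ship[1->2]=2 ship[0->1]=2 prod=2 -> [4 5 2]
Step 6: demand=4,sold=2 ship[1->2]=2 ship[0->1]=2 prod=2 -> [4 5 2]
Step 7: demand=4,sold=2 ship[1->2]=2 ship[0->1]=2 prod=2 -> [4 5 2]
Step 8: demand=4,sold=2 ship[1->2]=2 ship[0->1]=2 prod=2 -> [4 5 2]
Step 9: demand=4,sold=2 ship[1->2]=2 ship[0->1]=2 prod=2 -> [4 5 2]
Step 10: demand=4,sold=2 ship[1->2]=2 ship[0->1]=2 prod=2 -> [4 5 2]
Step 11: demand=4,sold=2 ship[1->2]=2 ship[0->1]=2 prod=2 -> [4 5 2]
Step 12: demand=4,sold=2 ship[1->2]=2 ship[0->1]=2 prod=2 -> [4 5 2]
First stockout at step 4

4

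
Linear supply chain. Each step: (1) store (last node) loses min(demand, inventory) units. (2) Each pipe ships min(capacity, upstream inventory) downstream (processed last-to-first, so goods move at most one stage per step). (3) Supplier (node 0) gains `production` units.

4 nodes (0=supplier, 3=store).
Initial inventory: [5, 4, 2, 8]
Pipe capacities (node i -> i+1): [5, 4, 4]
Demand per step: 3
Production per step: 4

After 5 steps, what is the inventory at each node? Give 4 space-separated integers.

Step 1: demand=3,sold=3 ship[2->3]=2 ship[1->2]=4 ship[0->1]=5 prod=4 -> inv=[4 5 4 7]
Step 2: demand=3,sold=3 ship[2->3]=4 ship[1->2]=4 ship[0->1]=4 prod=4 -> inv=[4 5 4 8]
Step 3: demand=3,sold=3 ship[2->3]=4 ship[1->2]=4 ship[0->1]=4 prod=4 -> inv=[4 5 4 9]
Step 4: demand=3,sold=3 ship[2->3]=4 ship[1->2]=4 ship[0->1]=4 prod=4 -> inv=[4 5 4 10]
Step 5: demand=3,sold=3 ship[2->3]=4 ship[1->2]=4 ship[0->1]=4 prod=4 -> inv=[4 5 4 11]

4 5 4 11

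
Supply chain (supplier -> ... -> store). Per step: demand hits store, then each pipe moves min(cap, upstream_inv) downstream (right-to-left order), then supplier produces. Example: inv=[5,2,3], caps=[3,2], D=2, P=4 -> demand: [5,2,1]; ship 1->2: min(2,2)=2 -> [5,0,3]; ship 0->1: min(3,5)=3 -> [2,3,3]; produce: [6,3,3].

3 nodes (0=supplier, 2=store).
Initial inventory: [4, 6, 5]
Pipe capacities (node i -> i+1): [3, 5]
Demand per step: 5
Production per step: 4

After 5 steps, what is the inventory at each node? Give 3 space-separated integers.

Step 1: demand=5,sold=5 ship[1->2]=5 ship[0->1]=3 prod=4 -> inv=[5 4 5]
Step 2: demand=5,sold=5 ship[1->2]=4 ship[0->1]=3 prod=4 -> inv=[6 3 4]
Step 3: demand=5,sold=4 ship[1->2]=3 ship[0->1]=3 prod=4 -> inv=[7 3 3]
Step 4: demand=5,sold=3 ship[1->2]=3 ship[0->1]=3 prod=4 -> inv=[8 3 3]
Step 5: demand=5,sold=3 ship[1->2]=3 ship[0->1]=3 prod=4 -> inv=[9 3 3]

9 3 3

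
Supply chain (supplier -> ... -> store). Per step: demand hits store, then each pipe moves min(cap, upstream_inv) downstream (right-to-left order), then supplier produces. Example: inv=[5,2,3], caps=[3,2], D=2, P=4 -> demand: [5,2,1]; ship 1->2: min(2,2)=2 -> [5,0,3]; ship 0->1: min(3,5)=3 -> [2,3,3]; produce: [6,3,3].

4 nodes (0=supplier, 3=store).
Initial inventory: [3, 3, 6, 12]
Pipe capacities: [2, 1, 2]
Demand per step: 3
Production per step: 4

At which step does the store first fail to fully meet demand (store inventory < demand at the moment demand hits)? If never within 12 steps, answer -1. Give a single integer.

Step 1: demand=3,sold=3 ship[2->3]=2 ship[1->2]=1 ship[0->1]=2 prod=4 -> [5 4 5 11]
Step 2: demand=3,sold=3 ship[2->3]=2 ship[1->2]=1 ship[0->1]=2 prod=4 -> [7 5 4 10]
Step 3: demand=3,sold=3 ship[2->3]=2 ship[1->2]=1 ship[0->1]=2 prod=4 -> [9 6 3 9]
Step 4: demand=3,sold=3 ship[2->3]=2 ship[1->2]=1 ship[0->1]=2 prod=4 -> [11 7 2 8]
Step 5: demand=3,sold=3 ship[2->3]=2 ship[1->2]=1 ship[0->1]=2 prod=4 -> [13 8 1 7]
Step 6: demand=3,sold=3 ship[2->3]=1 ship[1->2]=1 ship[0->1]=2 prod=4 -> [15 9 1 5]
Step 7: demand=3,sold=3 ship[2->3]=1 ship[1->2]=1 ship[0->1]=2 prod=4 -> [17 10 1 3]
Step 8: demand=3,sold=3 ship[2->3]=1 ship[1->2]=1 ship[0->1]=2 prod=4 -> [19 11 1 1]
Step 9: demand=3,sold=1 ship[2->3]=1 ship[1->2]=1 ship[0->1]=2 prod=4 -> [21 12 1 1]
Step 10: demand=3,sold=1 ship[2->3]=1 ship[1->2]=1 ship[0->1]=2 prod=4 -> [23 13 1 1]
Step 11: demand=3,sold=1 ship[2->3]=1 ship[1->2]=1 ship[0->1]=2 prod=4 -> [25 14 1 1]
Step 12: demand=3,sold=1 ship[2->3]=1 ship[1->2]=1 ship[0->1]=2 prod=4 -> [27 15 1 1]
First stockout at step 9

9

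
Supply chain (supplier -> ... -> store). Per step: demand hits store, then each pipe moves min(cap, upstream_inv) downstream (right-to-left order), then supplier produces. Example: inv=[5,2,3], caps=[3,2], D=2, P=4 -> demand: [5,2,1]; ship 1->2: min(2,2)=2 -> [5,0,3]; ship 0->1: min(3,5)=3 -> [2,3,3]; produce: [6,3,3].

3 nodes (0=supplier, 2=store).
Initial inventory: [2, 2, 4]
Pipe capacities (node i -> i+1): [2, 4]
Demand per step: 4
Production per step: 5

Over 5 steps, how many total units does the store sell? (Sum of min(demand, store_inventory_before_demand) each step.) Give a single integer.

Step 1: sold=4 (running total=4) -> [5 2 2]
Step 2: sold=2 (running total=6) -> [8 2 2]
Step 3: sold=2 (running total=8) -> [11 2 2]
Step 4: sold=2 (running total=10) -> [14 2 2]
Step 5: sold=2 (running total=12) -> [17 2 2]

Answer: 12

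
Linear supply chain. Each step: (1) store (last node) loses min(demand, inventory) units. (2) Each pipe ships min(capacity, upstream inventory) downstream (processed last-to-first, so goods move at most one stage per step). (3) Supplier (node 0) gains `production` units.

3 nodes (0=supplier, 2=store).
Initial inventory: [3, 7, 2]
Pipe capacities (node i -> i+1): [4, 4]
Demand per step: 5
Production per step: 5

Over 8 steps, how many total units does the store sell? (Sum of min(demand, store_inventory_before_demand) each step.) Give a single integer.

Step 1: sold=2 (running total=2) -> [5 6 4]
Step 2: sold=4 (running total=6) -> [6 6 4]
Step 3: sold=4 (running total=10) -> [7 6 4]
Step 4: sold=4 (running total=14) -> [8 6 4]
Step 5: sold=4 (running total=18) -> [9 6 4]
Step 6: sold=4 (running total=22) -> [10 6 4]
Step 7: sold=4 (running total=26) -> [11 6 4]
Step 8: sold=4 (running total=30) -> [12 6 4]

Answer: 30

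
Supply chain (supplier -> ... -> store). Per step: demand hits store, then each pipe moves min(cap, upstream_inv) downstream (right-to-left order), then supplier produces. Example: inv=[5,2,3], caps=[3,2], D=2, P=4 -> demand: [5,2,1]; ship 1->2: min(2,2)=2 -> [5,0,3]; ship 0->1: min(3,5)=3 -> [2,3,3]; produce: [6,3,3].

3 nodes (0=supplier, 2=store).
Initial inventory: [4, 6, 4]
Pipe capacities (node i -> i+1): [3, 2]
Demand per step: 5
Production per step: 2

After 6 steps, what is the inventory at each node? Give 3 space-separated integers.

Step 1: demand=5,sold=4 ship[1->2]=2 ship[0->1]=3 prod=2 -> inv=[3 7 2]
Step 2: demand=5,sold=2 ship[1->2]=2 ship[0->1]=3 prod=2 -> inv=[2 8 2]
Step 3: demand=5,sold=2 ship[1->2]=2 ship[0->1]=2 prod=2 -> inv=[2 8 2]
Step 4: demand=5,sold=2 ship[1->2]=2 ship[0->1]=2 prod=2 -> inv=[2 8 2]
Step 5: demand=5,sold=2 ship[1->2]=2 ship[0->1]=2 prod=2 -> inv=[2 8 2]
Step 6: demand=5,sold=2 ship[1->2]=2 ship[0->1]=2 prod=2 -> inv=[2 8 2]

2 8 2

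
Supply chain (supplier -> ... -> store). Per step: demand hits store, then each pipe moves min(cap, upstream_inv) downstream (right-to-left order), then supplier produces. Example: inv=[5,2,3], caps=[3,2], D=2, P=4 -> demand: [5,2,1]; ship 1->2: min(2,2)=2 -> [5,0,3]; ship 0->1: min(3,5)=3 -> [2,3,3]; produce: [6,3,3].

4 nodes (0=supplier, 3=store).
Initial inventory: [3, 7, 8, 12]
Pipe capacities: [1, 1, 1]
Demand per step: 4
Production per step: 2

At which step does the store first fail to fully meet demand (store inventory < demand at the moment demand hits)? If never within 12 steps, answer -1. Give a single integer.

Step 1: demand=4,sold=4 ship[2->3]=1 ship[1->2]=1 ship[0->1]=1 prod=2 -> [4 7 8 9]
Step 2: demand=4,sold=4 ship[2->3]=1 ship[1->2]=1 ship[0->1]=1 prod=2 -> [5 7 8 6]
Step 3: demand=4,sold=4 ship[2->3]=1 ship[1->2]=1 ship[0->1]=1 prod=2 -> [6 7 8 3]
Step 4: demand=4,sold=3 ship[2->3]=1 ship[1->2]=1 ship[0->1]=1 prod=2 -> [7 7 8 1]
Step 5: demand=4,sold=1 ship[2->3]=1 ship[1->2]=1 ship[0->1]=1 prod=2 -> [8 7 8 1]
Step 6: demand=4,sold=1 ship[2->3]=1 ship[1->2]=1 ship[0->1]=1 prod=2 -> [9 7 8 1]
Step 7: demand=4,sold=1 ship[2->3]=1 ship[1->2]=1 ship[0->1]=1 prod=2 -> [10 7 8 1]
Step 8: demand=4,sold=1 ship[2->3]=1 ship[1->2]=1 ship[0->1]=1 prod=2 -> [11 7 8 1]
Step 9: demand=4,sold=1 ship[2->3]=1 ship[1->2]=1 ship[0->1]=1 prod=2 -> [12 7 8 1]
Step 10: demand=4,sold=1 ship[2->3]=1 ship[1->2]=1 ship[0->1]=1 prod=2 -> [13 7 8 1]
Step 11: demand=4,sold=1 ship[2->3]=1 ship[1->2]=1 ship[0->1]=1 prod=2 -> [14 7 8 1]
Step 12: demand=4,sold=1 ship[2->3]=1 ship[1->2]=1 ship[0->1]=1 prod=2 -> [15 7 8 1]
First stockout at step 4

4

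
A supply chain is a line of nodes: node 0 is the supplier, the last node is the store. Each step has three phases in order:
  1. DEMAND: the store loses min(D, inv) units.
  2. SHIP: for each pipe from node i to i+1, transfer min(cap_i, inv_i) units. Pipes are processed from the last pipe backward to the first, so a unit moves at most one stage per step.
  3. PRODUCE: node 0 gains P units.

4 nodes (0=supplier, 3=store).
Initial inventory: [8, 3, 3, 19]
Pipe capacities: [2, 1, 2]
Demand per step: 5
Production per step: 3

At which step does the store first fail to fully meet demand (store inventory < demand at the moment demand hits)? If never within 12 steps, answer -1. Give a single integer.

Step 1: demand=5,sold=5 ship[2->3]=2 ship[1->2]=1 ship[0->1]=2 prod=3 -> [9 4 2 16]
Step 2: demand=5,sold=5 ship[2->3]=2 ship[1->2]=1 ship[0->1]=2 prod=3 -> [10 5 1 13]
Step 3: demand=5,sold=5 ship[2->3]=1 ship[1->2]=1 ship[0->1]=2 prod=3 -> [11 6 1 9]
Step 4: demand=5,sold=5 ship[2->3]=1 ship[1->2]=1 ship[0->1]=2 prod=3 -> [12 7 1 5]
Step 5: demand=5,sold=5 ship[2->3]=1 ship[1->2]=1 ship[0->1]=2 prod=3 -> [13 8 1 1]
Step 6: demand=5,sold=1 ship[2->3]=1 ship[1->2]=1 ship[0->1]=2 prod=3 -> [14 9 1 1]
Step 7: demand=5,sold=1 ship[2->3]=1 ship[1->2]=1 ship[0->1]=2 prod=3 -> [15 10 1 1]
Step 8: demand=5,sold=1 ship[2->3]=1 ship[1->2]=1 ship[0->1]=2 prod=3 -> [16 11 1 1]
Step 9: demand=5,sold=1 ship[2->3]=1 ship[1->2]=1 ship[0->1]=2 prod=3 -> [17 12 1 1]
Step 10: demand=5,sold=1 ship[2->3]=1 ship[1->2]=1 ship[0->1]=2 prod=3 -> [18 13 1 1]
Step 11: demand=5,sold=1 ship[2->3]=1 ship[1->2]=1 ship[0->1]=2 prod=3 -> [19 14 1 1]
Step 12: demand=5,sold=1 ship[2->3]=1 ship[1->2]=1 ship[0->1]=2 prod=3 -> [20 15 1 1]
First stockout at step 6

6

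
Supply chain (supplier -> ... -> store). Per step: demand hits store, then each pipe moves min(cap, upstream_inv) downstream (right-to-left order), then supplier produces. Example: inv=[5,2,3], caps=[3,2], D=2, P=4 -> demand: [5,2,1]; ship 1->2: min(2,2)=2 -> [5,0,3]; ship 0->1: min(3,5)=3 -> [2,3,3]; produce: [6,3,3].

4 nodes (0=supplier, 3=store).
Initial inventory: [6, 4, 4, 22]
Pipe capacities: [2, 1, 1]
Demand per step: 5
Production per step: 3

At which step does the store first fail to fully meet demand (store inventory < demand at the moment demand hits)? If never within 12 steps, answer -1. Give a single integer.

Step 1: demand=5,sold=5 ship[2->3]=1 ship[1->2]=1 ship[0->1]=2 prod=3 -> [7 5 4 18]
Step 2: demand=5,sold=5 ship[2->3]=1 ship[1->2]=1 ship[0->1]=2 prod=3 -> [8 6 4 14]
Step 3: demand=5,sold=5 ship[2->3]=1 ship[1->2]=1 ship[0->1]=2 prod=3 -> [9 7 4 10]
Step 4: demand=5,sold=5 ship[2->3]=1 ship[1->2]=1 ship[0->1]=2 prod=3 -> [10 8 4 6]
Step 5: demand=5,sold=5 ship[2->3]=1 ship[1->2]=1 ship[0->1]=2 prod=3 -> [11 9 4 2]
Step 6: demand=5,sold=2 ship[2->3]=1 ship[1->2]=1 ship[0->1]=2 prod=3 -> [12 10 4 1]
Step 7: demand=5,sold=1 ship[2->3]=1 ship[1->2]=1 ship[0->1]=2 prod=3 -> [13 11 4 1]
Step 8: demand=5,sold=1 ship[2->3]=1 ship[1->2]=1 ship[0->1]=2 prod=3 -> [14 12 4 1]
Step 9: demand=5,sold=1 ship[2->3]=1 ship[1->2]=1 ship[0->1]=2 prod=3 -> [15 13 4 1]
Step 10: demand=5,sold=1 ship[2->3]=1 ship[1->2]=1 ship[0->1]=2 prod=3 -> [16 14 4 1]
Step 11: demand=5,sold=1 ship[2->3]=1 ship[1->2]=1 ship[0->1]=2 prod=3 -> [17 15 4 1]
Step 12: demand=5,sold=1 ship[2->3]=1 ship[1->2]=1 ship[0->1]=2 prod=3 -> [18 16 4 1]
First stockout at step 6

6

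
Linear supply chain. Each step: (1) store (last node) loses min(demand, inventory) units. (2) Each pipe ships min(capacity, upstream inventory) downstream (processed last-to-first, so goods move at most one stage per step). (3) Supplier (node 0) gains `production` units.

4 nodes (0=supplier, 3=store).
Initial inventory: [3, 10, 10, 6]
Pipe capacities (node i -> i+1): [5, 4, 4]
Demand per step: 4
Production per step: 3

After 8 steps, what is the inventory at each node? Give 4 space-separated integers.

Step 1: demand=4,sold=4 ship[2->3]=4 ship[1->2]=4 ship[0->1]=3 prod=3 -> inv=[3 9 10 6]
Step 2: demand=4,sold=4 ship[2->3]=4 ship[1->2]=4 ship[0->1]=3 prod=3 -> inv=[3 8 10 6]
Step 3: demand=4,sold=4 ship[2->3]=4 ship[1->2]=4 ship[0->1]=3 prod=3 -> inv=[3 7 10 6]
Step 4: demand=4,sold=4 ship[2->3]=4 ship[1->2]=4 ship[0->1]=3 prod=3 -> inv=[3 6 10 6]
Step 5: demand=4,sold=4 ship[2->3]=4 ship[1->2]=4 ship[0->1]=3 prod=3 -> inv=[3 5 10 6]
Step 6: demand=4,sold=4 ship[2->3]=4 ship[1->2]=4 ship[0->1]=3 prod=3 -> inv=[3 4 10 6]
Step 7: demand=4,sold=4 ship[2->3]=4 ship[1->2]=4 ship[0->1]=3 prod=3 -> inv=[3 3 10 6]
Step 8: demand=4,sold=4 ship[2->3]=4 ship[1->2]=3 ship[0->1]=3 prod=3 -> inv=[3 3 9 6]

3 3 9 6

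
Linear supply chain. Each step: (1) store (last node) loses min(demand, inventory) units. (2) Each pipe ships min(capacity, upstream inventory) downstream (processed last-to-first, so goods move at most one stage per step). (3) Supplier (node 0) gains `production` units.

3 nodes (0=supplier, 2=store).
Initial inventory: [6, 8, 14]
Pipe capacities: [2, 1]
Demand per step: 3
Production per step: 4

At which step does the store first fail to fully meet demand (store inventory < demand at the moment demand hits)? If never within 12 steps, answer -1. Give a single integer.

Step 1: demand=3,sold=3 ship[1->2]=1 ship[0->1]=2 prod=4 -> [8 9 12]
Step 2: demand=3,sold=3 ship[1->2]=1 ship[0->1]=2 prod=4 -> [10 10 10]
Step 3: demand=3,sold=3 ship[1->2]=1 ship[0->1]=2 prod=4 -> [12 11 8]
Step 4: demand=3,sold=3 ship[1->2]=1 ship[0->1]=2 prod=4 -> [14 12 6]
Step 5: demand=3,sold=3 ship[1->2]=1 ship[0->1]=2 prod=4 -> [16 13 4]
Step 6: demand=3,sold=3 ship[1->2]=1 ship[0->1]=2 prod=4 -> [18 14 2]
Step 7: demand=3,sold=2 ship[1->2]=1 ship[0->1]=2 prod=4 -> [20 15 1]
Step 8: demand=3,sold=1 ship[1->2]=1 ship[0->1]=2 prod=4 -> [22 16 1]
Step 9: demand=3,sold=1 ship[1->2]=1 ship[0->1]=2 prod=4 -> [24 17 1]
Step 10: demand=3,sold=1 ship[1->2]=1 ship[0->1]=2 prod=4 -> [26 18 1]
Step 11: demand=3,sold=1 ship[1->2]=1 ship[0->1]=2 prod=4 -> [28 19 1]
Step 12: demand=3,sold=1 ship[1->2]=1 ship[0->1]=2 prod=4 -> [30 20 1]
First stockout at step 7

7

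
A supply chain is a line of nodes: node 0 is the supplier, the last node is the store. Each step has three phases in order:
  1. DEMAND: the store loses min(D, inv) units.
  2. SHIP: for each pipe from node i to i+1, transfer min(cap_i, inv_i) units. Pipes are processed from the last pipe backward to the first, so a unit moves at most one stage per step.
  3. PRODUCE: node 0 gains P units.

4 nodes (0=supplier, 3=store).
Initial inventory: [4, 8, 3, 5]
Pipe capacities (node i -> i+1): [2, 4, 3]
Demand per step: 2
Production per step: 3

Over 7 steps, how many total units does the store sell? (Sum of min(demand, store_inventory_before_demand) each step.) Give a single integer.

Step 1: sold=2 (running total=2) -> [5 6 4 6]
Step 2: sold=2 (running total=4) -> [6 4 5 7]
Step 3: sold=2 (running total=6) -> [7 2 6 8]
Step 4: sold=2 (running total=8) -> [8 2 5 9]
Step 5: sold=2 (running total=10) -> [9 2 4 10]
Step 6: sold=2 (running total=12) -> [10 2 3 11]
Step 7: sold=2 (running total=14) -> [11 2 2 12]

Answer: 14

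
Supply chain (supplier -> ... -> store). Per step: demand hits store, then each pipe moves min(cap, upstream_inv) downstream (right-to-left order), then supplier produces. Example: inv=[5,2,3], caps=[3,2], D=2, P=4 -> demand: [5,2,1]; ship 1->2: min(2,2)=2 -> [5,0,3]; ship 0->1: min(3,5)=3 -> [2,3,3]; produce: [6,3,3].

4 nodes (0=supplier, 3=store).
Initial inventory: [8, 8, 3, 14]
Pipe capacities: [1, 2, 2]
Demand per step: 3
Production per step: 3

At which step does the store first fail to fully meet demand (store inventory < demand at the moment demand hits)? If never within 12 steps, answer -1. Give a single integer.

Step 1: demand=3,sold=3 ship[2->3]=2 ship[1->2]=2 ship[0->1]=1 prod=3 -> [10 7 3 13]
Step 2: demand=3,sold=3 ship[2->3]=2 ship[1->2]=2 ship[0->1]=1 prod=3 -> [12 6 3 12]
Step 3: demand=3,sold=3 ship[2->3]=2 ship[1->2]=2 ship[0->1]=1 prod=3 -> [14 5 3 11]
Step 4: demand=3,sold=3 ship[2->3]=2 ship[1->2]=2 ship[0->1]=1 prod=3 -> [16 4 3 10]
Step 5: demand=3,sold=3 ship[2->3]=2 ship[1->2]=2 ship[0->1]=1 prod=3 -> [18 3 3 9]
Step 6: demand=3,sold=3 ship[2->3]=2 ship[1->2]=2 ship[0->1]=1 prod=3 -> [20 2 3 8]
Step 7: demand=3,sold=3 ship[2->3]=2 ship[1->2]=2 ship[0->1]=1 prod=3 -> [22 1 3 7]
Step 8: demand=3,sold=3 ship[2->3]=2 ship[1->2]=1 ship[0->1]=1 prod=3 -> [24 1 2 6]
Step 9: demand=3,sold=3 ship[2->3]=2 ship[1->2]=1 ship[0->1]=1 prod=3 -> [26 1 1 5]
Step 10: demand=3,sold=3 ship[2->3]=1 ship[1->2]=1 ship[0->1]=1 prod=3 -> [28 1 1 3]
Step 11: demand=3,sold=3 ship[2->3]=1 ship[1->2]=1 ship[0->1]=1 prod=3 -> [30 1 1 1]
Step 12: demand=3,sold=1 ship[2->3]=1 ship[1->2]=1 ship[0->1]=1 prod=3 -> [32 1 1 1]
First stockout at step 12

12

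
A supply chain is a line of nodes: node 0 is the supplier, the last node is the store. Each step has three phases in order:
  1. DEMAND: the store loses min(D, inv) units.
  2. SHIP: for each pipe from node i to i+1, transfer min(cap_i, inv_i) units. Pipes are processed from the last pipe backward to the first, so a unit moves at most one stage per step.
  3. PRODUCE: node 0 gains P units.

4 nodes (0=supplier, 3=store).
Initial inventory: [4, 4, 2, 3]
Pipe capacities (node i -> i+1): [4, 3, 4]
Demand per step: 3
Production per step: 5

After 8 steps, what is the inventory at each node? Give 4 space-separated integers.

Step 1: demand=3,sold=3 ship[2->3]=2 ship[1->2]=3 ship[0->1]=4 prod=5 -> inv=[5 5 3 2]
Step 2: demand=3,sold=2 ship[2->3]=3 ship[1->2]=3 ship[0->1]=4 prod=5 -> inv=[6 6 3 3]
Step 3: demand=3,sold=3 ship[2->3]=3 ship[1->2]=3 ship[0->1]=4 prod=5 -> inv=[7 7 3 3]
Step 4: demand=3,sold=3 ship[2->3]=3 ship[1->2]=3 ship[0->1]=4 prod=5 -> inv=[8 8 3 3]
Step 5: demand=3,sold=3 ship[2->3]=3 ship[1->2]=3 ship[0->1]=4 prod=5 -> inv=[9 9 3 3]
Step 6: demand=3,sold=3 ship[2->3]=3 ship[1->2]=3 ship[0->1]=4 prod=5 -> inv=[10 10 3 3]
Step 7: demand=3,sold=3 ship[2->3]=3 ship[1->2]=3 ship[0->1]=4 prod=5 -> inv=[11 11 3 3]
Step 8: demand=3,sold=3 ship[2->3]=3 ship[1->2]=3 ship[0->1]=4 prod=5 -> inv=[12 12 3 3]

12 12 3 3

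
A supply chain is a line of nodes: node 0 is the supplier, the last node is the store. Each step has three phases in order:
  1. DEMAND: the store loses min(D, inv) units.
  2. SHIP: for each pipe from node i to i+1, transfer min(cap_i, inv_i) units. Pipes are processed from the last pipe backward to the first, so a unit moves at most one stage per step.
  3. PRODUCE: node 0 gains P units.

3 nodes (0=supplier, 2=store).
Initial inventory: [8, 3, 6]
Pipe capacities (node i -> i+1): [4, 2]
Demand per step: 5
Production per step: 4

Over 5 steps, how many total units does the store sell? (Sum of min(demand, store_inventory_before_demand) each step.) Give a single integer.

Answer: 14

Derivation:
Step 1: sold=5 (running total=5) -> [8 5 3]
Step 2: sold=3 (running total=8) -> [8 7 2]
Step 3: sold=2 (running total=10) -> [8 9 2]
Step 4: sold=2 (running total=12) -> [8 11 2]
Step 5: sold=2 (running total=14) -> [8 13 2]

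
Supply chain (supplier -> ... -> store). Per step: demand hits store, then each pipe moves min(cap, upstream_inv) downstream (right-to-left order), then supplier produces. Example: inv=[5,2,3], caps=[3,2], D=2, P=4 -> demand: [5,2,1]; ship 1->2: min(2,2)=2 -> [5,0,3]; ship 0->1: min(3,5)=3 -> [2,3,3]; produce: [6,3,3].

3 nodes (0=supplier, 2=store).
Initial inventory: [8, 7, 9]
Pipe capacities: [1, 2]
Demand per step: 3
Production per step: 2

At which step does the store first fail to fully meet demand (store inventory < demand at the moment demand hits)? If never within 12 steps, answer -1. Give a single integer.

Step 1: demand=3,sold=3 ship[1->2]=2 ship[0->1]=1 prod=2 -> [9 6 8]
Step 2: demand=3,sold=3 ship[1->2]=2 ship[0->1]=1 prod=2 -> [10 5 7]
Step 3: demand=3,sold=3 ship[1->2]=2 ship[0->1]=1 prod=2 -> [11 4 6]
Step 4: demand=3,sold=3 ship[1->2]=2 ship[0->1]=1 prod=2 -> [12 3 5]
Step 5: demand=3,sold=3 ship[1->2]=2 ship[0->1]=1 prod=2 -> [13 2 4]
Step 6: demand=3,sold=3 ship[1->2]=2 ship[0->1]=1 prod=2 -> [14 1 3]
Step 7: demand=3,sold=3 ship[1->2]=1 ship[0->1]=1 prod=2 -> [15 1 1]
Step 8: demand=3,sold=1 ship[1->2]=1 ship[0->1]=1 prod=2 -> [16 1 1]
Step 9: demand=3,sold=1 ship[1->2]=1 ship[0->1]=1 prod=2 -> [17 1 1]
Step 10: demand=3,sold=1 ship[1->2]=1 ship[0->1]=1 prod=2 -> [18 1 1]
Step 11: demand=3,sold=1 ship[1->2]=1 ship[0->1]=1 prod=2 -> [19 1 1]
Step 12: demand=3,sold=1 ship[1->2]=1 ship[0->1]=1 prod=2 -> [20 1 1]
First stockout at step 8

8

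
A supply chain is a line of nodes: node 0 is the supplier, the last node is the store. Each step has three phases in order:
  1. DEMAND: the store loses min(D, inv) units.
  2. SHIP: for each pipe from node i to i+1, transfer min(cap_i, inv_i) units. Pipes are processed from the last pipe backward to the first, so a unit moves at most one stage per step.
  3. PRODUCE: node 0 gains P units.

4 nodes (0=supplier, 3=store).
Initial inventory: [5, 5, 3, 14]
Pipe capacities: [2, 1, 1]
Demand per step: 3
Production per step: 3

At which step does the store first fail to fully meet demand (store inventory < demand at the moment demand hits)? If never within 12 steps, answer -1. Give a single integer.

Step 1: demand=3,sold=3 ship[2->3]=1 ship[1->2]=1 ship[0->1]=2 prod=3 -> [6 6 3 12]
Step 2: demand=3,sold=3 ship[2->3]=1 ship[1->2]=1 ship[0->1]=2 prod=3 -> [7 7 3 10]
Step 3: demand=3,sold=3 ship[2->3]=1 ship[1->2]=1 ship[0->1]=2 prod=3 -> [8 8 3 8]
Step 4: demand=3,sold=3 ship[2->3]=1 ship[1->2]=1 ship[0->1]=2 prod=3 -> [9 9 3 6]
Step 5: demand=3,sold=3 ship[2->3]=1 ship[1->2]=1 ship[0->1]=2 prod=3 -> [10 10 3 4]
Step 6: demand=3,sold=3 ship[2->3]=1 ship[1->2]=1 ship[0->1]=2 prod=3 -> [11 11 3 2]
Step 7: demand=3,sold=2 ship[2->3]=1 ship[1->2]=1 ship[0->1]=2 prod=3 -> [12 12 3 1]
Step 8: demand=3,sold=1 ship[2->3]=1 ship[1->2]=1 ship[0->1]=2 prod=3 -> [13 13 3 1]
Step 9: demand=3,sold=1 ship[2->3]=1 ship[1->2]=1 ship[0->1]=2 prod=3 -> [14 14 3 1]
Step 10: demand=3,sold=1 ship[2->3]=1 ship[1->2]=1 ship[0->1]=2 prod=3 -> [15 15 3 1]
Step 11: demand=3,sold=1 ship[2->3]=1 ship[1->2]=1 ship[0->1]=2 prod=3 -> [16 16 3 1]
Step 12: demand=3,sold=1 ship[2->3]=1 ship[1->2]=1 ship[0->1]=2 prod=3 -> [17 17 3 1]
First stockout at step 7

7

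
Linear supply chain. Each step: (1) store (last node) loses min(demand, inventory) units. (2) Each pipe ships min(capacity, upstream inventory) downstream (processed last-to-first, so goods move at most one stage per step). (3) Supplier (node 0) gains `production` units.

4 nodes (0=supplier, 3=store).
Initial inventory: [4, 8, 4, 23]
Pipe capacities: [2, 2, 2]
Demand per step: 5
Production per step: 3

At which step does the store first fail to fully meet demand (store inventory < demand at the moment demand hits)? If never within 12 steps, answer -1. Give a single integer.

Step 1: demand=5,sold=5 ship[2->3]=2 ship[1->2]=2 ship[0->1]=2 prod=3 -> [5 8 4 20]
Step 2: demand=5,sold=5 ship[2->3]=2 ship[1->2]=2 ship[0->1]=2 prod=3 -> [6 8 4 17]
Step 3: demand=5,sold=5 ship[2->3]=2 ship[1->2]=2 ship[0->1]=2 prod=3 -> [7 8 4 14]
Step 4: demand=5,sold=5 ship[2->3]=2 ship[1->2]=2 ship[0->1]=2 prod=3 -> [8 8 4 11]
Step 5: demand=5,sold=5 ship[2->3]=2 ship[1->2]=2 ship[0->1]=2 prod=3 -> [9 8 4 8]
Step 6: demand=5,sold=5 ship[2->3]=2 ship[1->2]=2 ship[0->1]=2 prod=3 -> [10 8 4 5]
Step 7: demand=5,sold=5 ship[2->3]=2 ship[1->2]=2 ship[0->1]=2 prod=3 -> [11 8 4 2]
Step 8: demand=5,sold=2 ship[2->3]=2 ship[1->2]=2 ship[0->1]=2 prod=3 -> [12 8 4 2]
Step 9: demand=5,sold=2 ship[2->3]=2 ship[1->2]=2 ship[0->1]=2 prod=3 -> [13 8 4 2]
Step 10: demand=5,sold=2 ship[2->3]=2 ship[1->2]=2 ship[0->1]=2 prod=3 -> [14 8 4 2]
Step 11: demand=5,sold=2 ship[2->3]=2 ship[1->2]=2 ship[0->1]=2 prod=3 -> [15 8 4 2]
Step 12: demand=5,sold=2 ship[2->3]=2 ship[1->2]=2 ship[0->1]=2 prod=3 -> [16 8 4 2]
First stockout at step 8

8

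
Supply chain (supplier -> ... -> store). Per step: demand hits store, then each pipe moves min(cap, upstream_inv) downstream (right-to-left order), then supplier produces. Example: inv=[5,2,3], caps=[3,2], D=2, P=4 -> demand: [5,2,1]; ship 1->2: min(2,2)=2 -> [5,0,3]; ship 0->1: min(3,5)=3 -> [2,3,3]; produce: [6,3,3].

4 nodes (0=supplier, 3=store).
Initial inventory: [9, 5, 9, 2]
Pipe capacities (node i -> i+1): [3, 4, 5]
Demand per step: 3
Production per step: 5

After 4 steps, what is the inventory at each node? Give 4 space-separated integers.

Step 1: demand=3,sold=2 ship[2->3]=5 ship[1->2]=4 ship[0->1]=3 prod=5 -> inv=[11 4 8 5]
Step 2: demand=3,sold=3 ship[2->3]=5 ship[1->2]=4 ship[0->1]=3 prod=5 -> inv=[13 3 7 7]
Step 3: demand=3,sold=3 ship[2->3]=5 ship[1->2]=3 ship[0->1]=3 prod=5 -> inv=[15 3 5 9]
Step 4: demand=3,sold=3 ship[2->3]=5 ship[1->2]=3 ship[0->1]=3 prod=5 -> inv=[17 3 3 11]

17 3 3 11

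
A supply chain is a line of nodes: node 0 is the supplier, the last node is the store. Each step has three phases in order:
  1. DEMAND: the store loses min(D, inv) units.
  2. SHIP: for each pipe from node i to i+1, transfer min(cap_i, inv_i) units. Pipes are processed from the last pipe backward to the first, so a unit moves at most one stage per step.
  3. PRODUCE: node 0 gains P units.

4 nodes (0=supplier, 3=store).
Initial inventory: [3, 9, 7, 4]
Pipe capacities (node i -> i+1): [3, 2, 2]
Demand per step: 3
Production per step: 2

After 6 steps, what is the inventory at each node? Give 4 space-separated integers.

Step 1: demand=3,sold=3 ship[2->3]=2 ship[1->2]=2 ship[0->1]=3 prod=2 -> inv=[2 10 7 3]
Step 2: demand=3,sold=3 ship[2->3]=2 ship[1->2]=2 ship[0->1]=2 prod=2 -> inv=[2 10 7 2]
Step 3: demand=3,sold=2 ship[2->3]=2 ship[1->2]=2 ship[0->1]=2 prod=2 -> inv=[2 10 7 2]
Step 4: demand=3,sold=2 ship[2->3]=2 ship[1->2]=2 ship[0->1]=2 prod=2 -> inv=[2 10 7 2]
Step 5: demand=3,sold=2 ship[2->3]=2 ship[1->2]=2 ship[0->1]=2 prod=2 -> inv=[2 10 7 2]
Step 6: demand=3,sold=2 ship[2->3]=2 ship[1->2]=2 ship[0->1]=2 prod=2 -> inv=[2 10 7 2]

2 10 7 2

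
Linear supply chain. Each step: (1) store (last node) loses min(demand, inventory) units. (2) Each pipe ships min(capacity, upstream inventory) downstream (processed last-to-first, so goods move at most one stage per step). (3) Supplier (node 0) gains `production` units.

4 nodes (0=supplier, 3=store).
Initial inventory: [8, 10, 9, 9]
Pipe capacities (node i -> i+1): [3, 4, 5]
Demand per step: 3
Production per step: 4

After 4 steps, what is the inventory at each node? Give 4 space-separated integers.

Step 1: demand=3,sold=3 ship[2->3]=5 ship[1->2]=4 ship[0->1]=3 prod=4 -> inv=[9 9 8 11]
Step 2: demand=3,sold=3 ship[2->3]=5 ship[1->2]=4 ship[0->1]=3 prod=4 -> inv=[10 8 7 13]
Step 3: demand=3,sold=3 ship[2->3]=5 ship[1->2]=4 ship[0->1]=3 prod=4 -> inv=[11 7 6 15]
Step 4: demand=3,sold=3 ship[2->3]=5 ship[1->2]=4 ship[0->1]=3 prod=4 -> inv=[12 6 5 17]

12 6 5 17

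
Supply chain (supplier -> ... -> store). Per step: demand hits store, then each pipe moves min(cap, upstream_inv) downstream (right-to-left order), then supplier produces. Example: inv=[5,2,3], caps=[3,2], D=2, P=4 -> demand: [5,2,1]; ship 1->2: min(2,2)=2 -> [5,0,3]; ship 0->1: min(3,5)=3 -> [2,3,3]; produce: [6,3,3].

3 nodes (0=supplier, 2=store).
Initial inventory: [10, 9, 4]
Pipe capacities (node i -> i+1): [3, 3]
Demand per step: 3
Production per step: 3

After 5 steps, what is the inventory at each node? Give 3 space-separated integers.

Step 1: demand=3,sold=3 ship[1->2]=3 ship[0->1]=3 prod=3 -> inv=[10 9 4]
Step 2: demand=3,sold=3 ship[1->2]=3 ship[0->1]=3 prod=3 -> inv=[10 9 4]
Step 3: demand=3,sold=3 ship[1->2]=3 ship[0->1]=3 prod=3 -> inv=[10 9 4]
Step 4: demand=3,sold=3 ship[1->2]=3 ship[0->1]=3 prod=3 -> inv=[10 9 4]
Step 5: demand=3,sold=3 ship[1->2]=3 ship[0->1]=3 prod=3 -> inv=[10 9 4]

10 9 4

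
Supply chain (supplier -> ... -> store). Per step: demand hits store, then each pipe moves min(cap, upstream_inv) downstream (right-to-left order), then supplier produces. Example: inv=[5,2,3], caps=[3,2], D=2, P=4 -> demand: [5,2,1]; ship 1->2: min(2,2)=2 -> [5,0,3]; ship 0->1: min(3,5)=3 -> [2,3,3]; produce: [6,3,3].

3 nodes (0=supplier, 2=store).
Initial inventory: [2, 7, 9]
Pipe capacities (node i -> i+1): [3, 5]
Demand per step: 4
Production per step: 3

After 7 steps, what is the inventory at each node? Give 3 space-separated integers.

Step 1: demand=4,sold=4 ship[1->2]=5 ship[0->1]=2 prod=3 -> inv=[3 4 10]
Step 2: demand=4,sold=4 ship[1->2]=4 ship[0->1]=3 prod=3 -> inv=[3 3 10]
Step 3: demand=4,sold=4 ship[1->2]=3 ship[0->1]=3 prod=3 -> inv=[3 3 9]
Step 4: demand=4,sold=4 ship[1->2]=3 ship[0->1]=3 prod=3 -> inv=[3 3 8]
Step 5: demand=4,sold=4 ship[1->2]=3 ship[0->1]=3 prod=3 -> inv=[3 3 7]
Step 6: demand=4,sold=4 ship[1->2]=3 ship[0->1]=3 prod=3 -> inv=[3 3 6]
Step 7: demand=4,sold=4 ship[1->2]=3 ship[0->1]=3 prod=3 -> inv=[3 3 5]

3 3 5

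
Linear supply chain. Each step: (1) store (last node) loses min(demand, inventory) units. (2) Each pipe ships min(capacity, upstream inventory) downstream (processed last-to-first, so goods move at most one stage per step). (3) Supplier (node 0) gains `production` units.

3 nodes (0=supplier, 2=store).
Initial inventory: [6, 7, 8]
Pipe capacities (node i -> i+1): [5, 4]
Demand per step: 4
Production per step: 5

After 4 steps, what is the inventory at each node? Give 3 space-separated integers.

Step 1: demand=4,sold=4 ship[1->2]=4 ship[0->1]=5 prod=5 -> inv=[6 8 8]
Step 2: demand=4,sold=4 ship[1->2]=4 ship[0->1]=5 prod=5 -> inv=[6 9 8]
Step 3: demand=4,sold=4 ship[1->2]=4 ship[0->1]=5 prod=5 -> inv=[6 10 8]
Step 4: demand=4,sold=4 ship[1->2]=4 ship[0->1]=5 prod=5 -> inv=[6 11 8]

6 11 8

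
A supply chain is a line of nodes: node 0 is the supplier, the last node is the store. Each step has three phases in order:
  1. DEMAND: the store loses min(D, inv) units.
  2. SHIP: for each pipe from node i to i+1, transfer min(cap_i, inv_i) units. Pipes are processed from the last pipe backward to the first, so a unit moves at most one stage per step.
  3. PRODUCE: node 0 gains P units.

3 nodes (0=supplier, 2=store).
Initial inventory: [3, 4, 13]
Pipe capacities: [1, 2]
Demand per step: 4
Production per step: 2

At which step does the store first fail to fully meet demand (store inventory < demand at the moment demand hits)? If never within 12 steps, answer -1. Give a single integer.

Step 1: demand=4,sold=4 ship[1->2]=2 ship[0->1]=1 prod=2 -> [4 3 11]
Step 2: demand=4,sold=4 ship[1->2]=2 ship[0->1]=1 prod=2 -> [5 2 9]
Step 3: demand=4,sold=4 ship[1->2]=2 ship[0->1]=1 prod=2 -> [6 1 7]
Step 4: demand=4,sold=4 ship[1->2]=1 ship[0->1]=1 prod=2 -> [7 1 4]
Step 5: demand=4,sold=4 ship[1->2]=1 ship[0->1]=1 prod=2 -> [8 1 1]
Step 6: demand=4,sold=1 ship[1->2]=1 ship[0->1]=1 prod=2 -> [9 1 1]
Step 7: demand=4,sold=1 ship[1->2]=1 ship[0->1]=1 prod=2 -> [10 1 1]
Step 8: demand=4,sold=1 ship[1->2]=1 ship[0->1]=1 prod=2 -> [11 1 1]
Step 9: demand=4,sold=1 ship[1->2]=1 ship[0->1]=1 prod=2 -> [12 1 1]
Step 10: demand=4,sold=1 ship[1->2]=1 ship[0->1]=1 prod=2 -> [13 1 1]
Step 11: demand=4,sold=1 ship[1->2]=1 ship[0->1]=1 prod=2 -> [14 1 1]
Step 12: demand=4,sold=1 ship[1->2]=1 ship[0->1]=1 prod=2 -> [15 1 1]
First stockout at step 6

6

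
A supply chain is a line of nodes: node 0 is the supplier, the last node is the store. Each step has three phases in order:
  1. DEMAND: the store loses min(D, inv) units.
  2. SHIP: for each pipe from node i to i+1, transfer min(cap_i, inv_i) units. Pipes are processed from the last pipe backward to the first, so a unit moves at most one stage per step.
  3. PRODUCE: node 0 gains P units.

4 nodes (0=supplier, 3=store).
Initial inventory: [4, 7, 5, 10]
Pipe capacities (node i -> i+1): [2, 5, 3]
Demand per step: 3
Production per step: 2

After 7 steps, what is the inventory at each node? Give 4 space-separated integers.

Step 1: demand=3,sold=3 ship[2->3]=3 ship[1->2]=5 ship[0->1]=2 prod=2 -> inv=[4 4 7 10]
Step 2: demand=3,sold=3 ship[2->3]=3 ship[1->2]=4 ship[0->1]=2 prod=2 -> inv=[4 2 8 10]
Step 3: demand=3,sold=3 ship[2->3]=3 ship[1->2]=2 ship[0->1]=2 prod=2 -> inv=[4 2 7 10]
Step 4: demand=3,sold=3 ship[2->3]=3 ship[1->2]=2 ship[0->1]=2 prod=2 -> inv=[4 2 6 10]
Step 5: demand=3,sold=3 ship[2->3]=3 ship[1->2]=2 ship[0->1]=2 prod=2 -> inv=[4 2 5 10]
Step 6: demand=3,sold=3 ship[2->3]=3 ship[1->2]=2 ship[0->1]=2 prod=2 -> inv=[4 2 4 10]
Step 7: demand=3,sold=3 ship[2->3]=3 ship[1->2]=2 ship[0->1]=2 prod=2 -> inv=[4 2 3 10]

4 2 3 10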